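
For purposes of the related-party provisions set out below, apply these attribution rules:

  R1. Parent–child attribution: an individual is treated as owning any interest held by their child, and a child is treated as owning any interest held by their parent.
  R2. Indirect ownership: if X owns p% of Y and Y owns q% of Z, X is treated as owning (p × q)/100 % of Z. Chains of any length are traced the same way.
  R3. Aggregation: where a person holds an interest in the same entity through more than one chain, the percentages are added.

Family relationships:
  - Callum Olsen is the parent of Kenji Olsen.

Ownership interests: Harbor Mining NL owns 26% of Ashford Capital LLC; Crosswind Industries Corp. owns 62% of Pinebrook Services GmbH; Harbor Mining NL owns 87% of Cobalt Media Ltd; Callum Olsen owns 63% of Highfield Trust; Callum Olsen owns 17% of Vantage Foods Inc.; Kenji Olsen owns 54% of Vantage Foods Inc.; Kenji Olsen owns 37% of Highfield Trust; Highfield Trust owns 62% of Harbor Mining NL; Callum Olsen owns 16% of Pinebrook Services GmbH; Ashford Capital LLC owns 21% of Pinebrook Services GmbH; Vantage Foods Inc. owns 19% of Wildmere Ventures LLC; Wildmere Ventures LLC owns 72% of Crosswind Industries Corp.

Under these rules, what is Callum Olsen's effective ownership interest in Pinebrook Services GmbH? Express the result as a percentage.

25.407136%

By parent–child attribution (R1), Callum Olsen is treated as also owning Kenji Olsen's interest in Vantage Foods Inc, giving 17% + 54% = 71%.
By parent–child attribution (R1), Callum Olsen is treated as also owning Kenji Olsen's interest in Highfield Trust, giving 63% + 37% = 100%.
Chain via Vantage Foods Inc. → Wildmere Ventures LLC → Crosswind Industries Corp. (R2): 71% × 19% × 72% × 62% = 6.021936% of Pinebrook Services GmbH.
Chain via Highfield Trust → Harbor Mining NL → Ashford Capital LLC (R2): 100% × 62% × 26% × 21% = 3.3852% of Pinebrook Services GmbH.
Direct interest in Pinebrook Services GmbH: 16%.
Aggregating (R3): 6.021936% + 3.3852% + 16% = 25.407136%.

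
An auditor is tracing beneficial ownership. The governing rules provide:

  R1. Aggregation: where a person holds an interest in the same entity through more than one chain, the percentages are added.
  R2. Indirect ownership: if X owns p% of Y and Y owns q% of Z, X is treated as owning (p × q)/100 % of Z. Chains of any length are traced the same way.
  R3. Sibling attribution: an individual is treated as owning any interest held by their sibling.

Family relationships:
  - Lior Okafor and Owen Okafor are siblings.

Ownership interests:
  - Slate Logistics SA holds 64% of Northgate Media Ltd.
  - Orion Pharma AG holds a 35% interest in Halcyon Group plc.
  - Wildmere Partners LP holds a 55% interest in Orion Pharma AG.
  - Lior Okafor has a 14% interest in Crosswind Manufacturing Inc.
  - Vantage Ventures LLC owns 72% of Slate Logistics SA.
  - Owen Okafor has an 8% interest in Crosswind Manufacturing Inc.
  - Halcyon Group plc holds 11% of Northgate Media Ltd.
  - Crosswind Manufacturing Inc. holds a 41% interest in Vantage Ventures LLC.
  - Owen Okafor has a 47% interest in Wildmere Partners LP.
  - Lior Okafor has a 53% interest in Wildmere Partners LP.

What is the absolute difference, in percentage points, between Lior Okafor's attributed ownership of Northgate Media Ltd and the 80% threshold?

By sibling attribution (R3), Lior Okafor is treated as also owning Owen Okafor's interest in Crosswind Manufacturing Inc, giving 14% + 8% = 22%.
By sibling attribution (R3), Lior Okafor is treated as also owning Owen Okafor's interest in Wildmere Partners LP, giving 53% + 47% = 100%.
Chain via Crosswind Manufacturing Inc. → Vantage Ventures LLC → Slate Logistics SA (R2): 22% × 41% × 72% × 64% = 4.156416% of Northgate Media Ltd.
Chain via Wildmere Partners LP → Orion Pharma AG → Halcyon Group plc (R2): 100% × 55% × 35% × 11% = 2.1175% of Northgate Media Ltd.
Aggregating (R1): 4.156416% + 2.1175% = 6.273916%.
6.273916% falls short of the 80% threshold by 73.726084 percentage points.

73.726084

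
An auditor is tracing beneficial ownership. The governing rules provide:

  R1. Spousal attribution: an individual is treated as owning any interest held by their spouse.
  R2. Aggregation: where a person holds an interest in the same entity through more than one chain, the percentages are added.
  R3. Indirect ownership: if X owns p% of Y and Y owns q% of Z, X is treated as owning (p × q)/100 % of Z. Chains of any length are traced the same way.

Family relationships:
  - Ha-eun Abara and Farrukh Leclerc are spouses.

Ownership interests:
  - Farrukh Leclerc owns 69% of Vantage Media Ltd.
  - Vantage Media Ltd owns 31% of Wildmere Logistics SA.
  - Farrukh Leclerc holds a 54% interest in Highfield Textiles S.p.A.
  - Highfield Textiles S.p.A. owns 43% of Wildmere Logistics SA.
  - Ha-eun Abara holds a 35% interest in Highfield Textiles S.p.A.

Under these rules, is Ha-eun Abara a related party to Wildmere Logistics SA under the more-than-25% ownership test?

Yes

By spousal attribution (R1), Ha-eun Abara is treated as also owning Farrukh Leclerc's interest in Highfield Textiles S.p.A, giving 35% + 54% = 89%.
By spousal attribution (R1), Ha-eun Abara is treated as owning Farrukh Leclerc's 69% interest in Vantage Media Ltd.
Chain via Highfield Textiles S.p.A. (R3): 89% × 43% = 38.27% of Wildmere Logistics SA.
Chain via Vantage Media Ltd (R3): 69% × 31% = 21.39% of Wildmere Logistics SA.
Aggregating (R2): 38.27% + 21.39% = 59.66%.
59.66% exceeds the 25% threshold, so Ha-eun is a related party to Wildmere Logistics SA.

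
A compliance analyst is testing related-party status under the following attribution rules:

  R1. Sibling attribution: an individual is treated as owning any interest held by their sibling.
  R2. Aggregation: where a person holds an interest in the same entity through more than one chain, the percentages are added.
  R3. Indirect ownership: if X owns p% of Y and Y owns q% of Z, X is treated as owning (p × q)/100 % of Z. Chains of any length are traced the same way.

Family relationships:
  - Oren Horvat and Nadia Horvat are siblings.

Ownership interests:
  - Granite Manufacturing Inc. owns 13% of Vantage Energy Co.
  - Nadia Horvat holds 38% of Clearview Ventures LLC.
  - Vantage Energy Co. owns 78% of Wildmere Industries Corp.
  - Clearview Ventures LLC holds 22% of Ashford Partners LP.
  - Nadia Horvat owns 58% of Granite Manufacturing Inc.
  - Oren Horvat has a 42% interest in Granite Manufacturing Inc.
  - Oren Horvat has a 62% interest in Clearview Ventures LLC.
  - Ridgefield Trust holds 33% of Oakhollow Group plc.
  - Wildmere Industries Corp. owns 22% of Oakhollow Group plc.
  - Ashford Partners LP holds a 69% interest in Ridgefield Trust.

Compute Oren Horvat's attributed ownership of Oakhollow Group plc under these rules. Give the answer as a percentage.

7.2402%

By sibling attribution (R1), Oren Horvat is treated as also owning Nadia Horvat's interest in Granite Manufacturing Inc, giving 42% + 58% = 100%.
By sibling attribution (R1), Oren Horvat is treated as also owning Nadia Horvat's interest in Clearview Ventures LLC, giving 62% + 38% = 100%.
Chain via Granite Manufacturing Inc. → Vantage Energy Co. → Wildmere Industries Corp. (R3): 100% × 13% × 78% × 22% = 2.2308% of Oakhollow Group plc.
Chain via Clearview Ventures LLC → Ashford Partners LP → Ridgefield Trust (R3): 100% × 22% × 69% × 33% = 5.0094% of Oakhollow Group plc.
Aggregating (R2): 2.2308% + 5.0094% = 7.2402%.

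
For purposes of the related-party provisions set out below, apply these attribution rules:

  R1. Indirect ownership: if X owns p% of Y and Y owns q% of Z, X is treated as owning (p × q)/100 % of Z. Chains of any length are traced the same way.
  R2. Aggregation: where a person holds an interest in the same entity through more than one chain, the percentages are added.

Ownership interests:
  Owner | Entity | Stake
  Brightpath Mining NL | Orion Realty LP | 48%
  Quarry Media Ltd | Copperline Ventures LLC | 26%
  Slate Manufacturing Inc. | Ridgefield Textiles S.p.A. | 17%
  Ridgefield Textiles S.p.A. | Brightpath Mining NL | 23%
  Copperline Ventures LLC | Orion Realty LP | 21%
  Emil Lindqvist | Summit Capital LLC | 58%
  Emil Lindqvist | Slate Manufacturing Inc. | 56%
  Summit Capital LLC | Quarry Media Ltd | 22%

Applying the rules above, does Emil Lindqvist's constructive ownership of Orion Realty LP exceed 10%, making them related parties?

No

Chain via Summit Capital LLC → Quarry Media Ltd → Copperline Ventures LLC (R1): 58% × 22% × 26% × 21% = 0.696696% of Orion Realty LP.
Chain via Slate Manufacturing Inc. → Ridgefield Textiles S.p.A. → Brightpath Mining NL (R1): 56% × 17% × 23% × 48% = 1.051008% of Orion Realty LP.
Aggregating (R2): 0.696696% + 1.051008% = 1.747704%.
1.747704% does not exceed the 10% threshold, so Emil is not a related party to Orion Realty LP.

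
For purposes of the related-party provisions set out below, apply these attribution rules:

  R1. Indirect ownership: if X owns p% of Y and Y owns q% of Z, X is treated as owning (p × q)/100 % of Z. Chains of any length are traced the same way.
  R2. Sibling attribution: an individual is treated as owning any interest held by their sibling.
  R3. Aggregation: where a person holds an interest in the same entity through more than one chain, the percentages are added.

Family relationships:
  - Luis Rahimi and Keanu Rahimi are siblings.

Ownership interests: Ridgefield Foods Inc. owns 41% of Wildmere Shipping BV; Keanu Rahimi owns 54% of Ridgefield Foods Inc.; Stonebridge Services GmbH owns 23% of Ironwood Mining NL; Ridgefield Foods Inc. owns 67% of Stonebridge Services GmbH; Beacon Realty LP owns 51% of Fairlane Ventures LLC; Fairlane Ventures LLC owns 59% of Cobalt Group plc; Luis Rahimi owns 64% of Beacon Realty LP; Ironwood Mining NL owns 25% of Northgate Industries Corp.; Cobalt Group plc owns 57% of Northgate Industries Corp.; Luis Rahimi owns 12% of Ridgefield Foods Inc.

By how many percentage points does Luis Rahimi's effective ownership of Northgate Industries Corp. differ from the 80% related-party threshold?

66.480518

By sibling attribution (R2), Luis Rahimi is treated as also owning Keanu Rahimi's interest in Ridgefield Foods Inc, giving 12% + 54% = 66%.
Chain via Beacon Realty LP → Fairlane Ventures LLC → Cobalt Group plc (R1): 64% × 51% × 59% × 57% = 10.976832% of Northgate Industries Corp.
Chain via Ridgefield Foods Inc. → Stonebridge Services GmbH → Ironwood Mining NL (R1): 66% × 67% × 23% × 25% = 2.54265% of Northgate Industries Corp.
Aggregating (R3): 10.976832% + 2.54265% = 13.519482%.
13.519482% falls short of the 80% threshold by 66.480518 percentage points.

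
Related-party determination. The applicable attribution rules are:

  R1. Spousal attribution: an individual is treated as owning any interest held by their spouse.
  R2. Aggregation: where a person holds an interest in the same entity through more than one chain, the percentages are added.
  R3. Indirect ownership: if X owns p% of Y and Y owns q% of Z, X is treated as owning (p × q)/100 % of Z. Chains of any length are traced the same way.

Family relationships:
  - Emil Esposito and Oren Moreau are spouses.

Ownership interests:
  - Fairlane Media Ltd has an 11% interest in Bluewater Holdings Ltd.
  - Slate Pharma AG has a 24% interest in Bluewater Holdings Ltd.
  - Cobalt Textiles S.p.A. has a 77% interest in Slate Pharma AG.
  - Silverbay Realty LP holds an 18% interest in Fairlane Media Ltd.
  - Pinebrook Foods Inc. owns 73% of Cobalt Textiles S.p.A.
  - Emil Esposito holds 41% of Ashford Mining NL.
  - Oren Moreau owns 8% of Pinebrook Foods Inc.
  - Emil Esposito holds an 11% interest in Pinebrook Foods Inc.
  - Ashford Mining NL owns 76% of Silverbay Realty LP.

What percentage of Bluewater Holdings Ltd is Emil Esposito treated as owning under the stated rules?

3.180144%

By spousal attribution (R1), Emil Esposito is treated as also owning Oren Moreau's interest in Pinebrook Foods Inc, giving 11% + 8% = 19%.
Chain via Ashford Mining NL → Silverbay Realty LP → Fairlane Media Ltd (R3): 41% × 76% × 18% × 11% = 0.616968% of Bluewater Holdings Ltd.
Chain via Pinebrook Foods Inc. → Cobalt Textiles S.p.A. → Slate Pharma AG (R3): 19% × 73% × 77% × 24% = 2.563176% of Bluewater Holdings Ltd.
Aggregating (R2): 0.616968% + 2.563176% = 3.180144%.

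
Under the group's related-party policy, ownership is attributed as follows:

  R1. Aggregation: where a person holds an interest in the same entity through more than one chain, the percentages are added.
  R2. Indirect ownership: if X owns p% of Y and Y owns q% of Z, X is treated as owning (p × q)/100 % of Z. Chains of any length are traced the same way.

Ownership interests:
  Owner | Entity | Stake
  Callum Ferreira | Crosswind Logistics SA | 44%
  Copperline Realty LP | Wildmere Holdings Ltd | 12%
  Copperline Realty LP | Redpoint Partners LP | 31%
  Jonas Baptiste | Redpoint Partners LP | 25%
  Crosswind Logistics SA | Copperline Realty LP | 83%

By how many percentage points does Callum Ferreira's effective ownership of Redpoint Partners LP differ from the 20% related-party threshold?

8.6788

Chain via Crosswind Logistics SA → Copperline Realty LP (R2): 44% × 83% × 31% = 11.3212% of Redpoint Partners LP.
11.3212% falls short of the 20% threshold by 8.6788 percentage points.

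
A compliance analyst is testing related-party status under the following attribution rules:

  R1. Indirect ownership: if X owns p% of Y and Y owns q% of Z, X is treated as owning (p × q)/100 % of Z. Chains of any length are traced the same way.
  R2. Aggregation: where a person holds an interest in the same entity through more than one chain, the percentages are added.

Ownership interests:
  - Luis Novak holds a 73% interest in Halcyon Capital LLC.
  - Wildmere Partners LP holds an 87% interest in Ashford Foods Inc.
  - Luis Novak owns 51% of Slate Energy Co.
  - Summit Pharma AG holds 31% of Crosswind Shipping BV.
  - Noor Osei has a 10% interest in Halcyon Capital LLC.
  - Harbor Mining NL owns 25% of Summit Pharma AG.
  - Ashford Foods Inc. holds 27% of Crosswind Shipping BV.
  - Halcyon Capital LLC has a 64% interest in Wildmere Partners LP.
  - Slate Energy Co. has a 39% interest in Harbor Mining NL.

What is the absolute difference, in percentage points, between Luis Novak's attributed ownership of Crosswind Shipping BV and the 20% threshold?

Chain via Halcyon Capital LLC → Wildmere Partners LP → Ashford Foods Inc. (R1): 73% × 64% × 87% × 27% = 10.974528% of Crosswind Shipping BV.
Chain via Slate Energy Co. → Harbor Mining NL → Summit Pharma AG (R1): 51% × 39% × 25% × 31% = 1.541475% of Crosswind Shipping BV.
Aggregating (R2): 10.974528% + 1.541475% = 12.516003%.
12.516003% falls short of the 20% threshold by 7.483997 percentage points.

7.483997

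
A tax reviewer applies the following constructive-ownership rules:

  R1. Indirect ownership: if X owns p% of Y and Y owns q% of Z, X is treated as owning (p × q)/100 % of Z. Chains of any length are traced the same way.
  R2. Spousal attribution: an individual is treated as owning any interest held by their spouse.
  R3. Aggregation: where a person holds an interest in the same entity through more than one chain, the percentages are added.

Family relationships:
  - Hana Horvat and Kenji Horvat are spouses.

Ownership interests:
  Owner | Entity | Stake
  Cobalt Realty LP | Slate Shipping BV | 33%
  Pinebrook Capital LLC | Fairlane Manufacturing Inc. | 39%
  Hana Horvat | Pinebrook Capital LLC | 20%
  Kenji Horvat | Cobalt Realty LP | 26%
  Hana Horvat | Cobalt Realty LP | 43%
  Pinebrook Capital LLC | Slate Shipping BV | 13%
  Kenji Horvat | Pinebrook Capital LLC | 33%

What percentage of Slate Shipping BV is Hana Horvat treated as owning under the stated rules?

29.66%

By spousal attribution (R2), Hana Horvat is treated as also owning Kenji Horvat's interest in Pinebrook Capital LLC, giving 20% + 33% = 53%.
By spousal attribution (R2), Hana Horvat is treated as also owning Kenji Horvat's interest in Cobalt Realty LP, giving 43% + 26% = 69%.
Chain via Pinebrook Capital LLC (R1): 53% × 13% = 6.89% of Slate Shipping BV.
Chain via Cobalt Realty LP (R1): 69% × 33% = 22.77% of Slate Shipping BV.
Aggregating (R3): 6.89% + 22.77% = 29.66%.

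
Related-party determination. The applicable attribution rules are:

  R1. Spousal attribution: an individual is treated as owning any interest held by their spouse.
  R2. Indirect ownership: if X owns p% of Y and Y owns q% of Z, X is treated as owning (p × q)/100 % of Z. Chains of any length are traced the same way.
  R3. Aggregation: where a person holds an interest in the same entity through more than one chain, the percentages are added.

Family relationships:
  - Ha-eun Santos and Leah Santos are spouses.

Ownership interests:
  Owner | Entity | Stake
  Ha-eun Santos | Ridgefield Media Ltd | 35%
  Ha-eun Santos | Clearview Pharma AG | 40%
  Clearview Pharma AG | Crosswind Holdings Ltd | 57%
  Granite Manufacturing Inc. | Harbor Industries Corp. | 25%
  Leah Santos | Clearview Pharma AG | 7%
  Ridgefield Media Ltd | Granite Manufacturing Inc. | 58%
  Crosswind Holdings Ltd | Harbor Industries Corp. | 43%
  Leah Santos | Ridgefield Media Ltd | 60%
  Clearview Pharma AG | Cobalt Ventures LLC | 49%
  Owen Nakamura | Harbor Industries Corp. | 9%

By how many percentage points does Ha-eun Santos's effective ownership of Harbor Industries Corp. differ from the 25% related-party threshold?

By spousal attribution (R1), Ha-eun Santos is treated as also owning Leah Santos's interest in Ridgefield Media Ltd, giving 35% + 60% = 95%.
By spousal attribution (R1), Ha-eun Santos is treated as also owning Leah Santos's interest in Clearview Pharma AG, giving 40% + 7% = 47%.
Chain via Ridgefield Media Ltd → Granite Manufacturing Inc. (R2): 95% × 58% × 25% = 13.775% of Harbor Industries Corp.
Chain via Clearview Pharma AG → Crosswind Holdings Ltd (R2): 47% × 57% × 43% = 11.5197% of Harbor Industries Corp.
Aggregating (R3): 13.775% + 11.5197% = 25.2947%.
25.2947% exceeds the 25% threshold by 0.2947 percentage points.

0.2947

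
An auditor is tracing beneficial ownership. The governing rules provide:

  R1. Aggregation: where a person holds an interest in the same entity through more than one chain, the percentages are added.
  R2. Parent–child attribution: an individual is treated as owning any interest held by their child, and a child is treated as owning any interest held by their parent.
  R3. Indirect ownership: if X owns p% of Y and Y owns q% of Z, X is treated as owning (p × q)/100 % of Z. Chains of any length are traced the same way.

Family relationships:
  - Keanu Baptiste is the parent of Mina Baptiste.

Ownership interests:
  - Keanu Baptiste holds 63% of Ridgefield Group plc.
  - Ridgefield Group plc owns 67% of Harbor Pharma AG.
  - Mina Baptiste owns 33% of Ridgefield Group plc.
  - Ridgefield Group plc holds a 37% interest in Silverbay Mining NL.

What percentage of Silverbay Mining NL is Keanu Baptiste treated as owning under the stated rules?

By parent–child attribution (R2), Keanu Baptiste is treated as also owning Mina Baptiste's interest in Ridgefield Group plc, giving 63% + 33% = 96%.
Chain via Ridgefield Group plc (R3): 96% × 37% = 35.52% of Silverbay Mining NL.

35.52%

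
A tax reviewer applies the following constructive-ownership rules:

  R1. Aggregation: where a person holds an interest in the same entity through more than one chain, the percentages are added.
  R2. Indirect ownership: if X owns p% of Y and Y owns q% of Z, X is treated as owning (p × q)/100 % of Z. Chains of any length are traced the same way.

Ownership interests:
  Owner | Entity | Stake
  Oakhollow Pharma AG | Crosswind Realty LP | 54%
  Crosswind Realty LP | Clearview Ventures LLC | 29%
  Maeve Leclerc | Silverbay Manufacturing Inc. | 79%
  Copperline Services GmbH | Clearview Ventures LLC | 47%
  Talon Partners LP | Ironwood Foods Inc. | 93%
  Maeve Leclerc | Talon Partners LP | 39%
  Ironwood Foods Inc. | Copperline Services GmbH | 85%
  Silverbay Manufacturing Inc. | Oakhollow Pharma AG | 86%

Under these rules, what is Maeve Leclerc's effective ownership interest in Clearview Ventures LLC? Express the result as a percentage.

Chain via Talon Partners LP → Ironwood Foods Inc. → Copperline Services GmbH (R2): 39% × 93% × 85% × 47% = 14.489865% of Clearview Ventures LLC.
Chain via Silverbay Manufacturing Inc. → Oakhollow Pharma AG → Crosswind Realty LP (R2): 79% × 86% × 54% × 29% = 10.639404% of Clearview Ventures LLC.
Aggregating (R1): 14.489865% + 10.639404% = 25.129269%.

25.129269%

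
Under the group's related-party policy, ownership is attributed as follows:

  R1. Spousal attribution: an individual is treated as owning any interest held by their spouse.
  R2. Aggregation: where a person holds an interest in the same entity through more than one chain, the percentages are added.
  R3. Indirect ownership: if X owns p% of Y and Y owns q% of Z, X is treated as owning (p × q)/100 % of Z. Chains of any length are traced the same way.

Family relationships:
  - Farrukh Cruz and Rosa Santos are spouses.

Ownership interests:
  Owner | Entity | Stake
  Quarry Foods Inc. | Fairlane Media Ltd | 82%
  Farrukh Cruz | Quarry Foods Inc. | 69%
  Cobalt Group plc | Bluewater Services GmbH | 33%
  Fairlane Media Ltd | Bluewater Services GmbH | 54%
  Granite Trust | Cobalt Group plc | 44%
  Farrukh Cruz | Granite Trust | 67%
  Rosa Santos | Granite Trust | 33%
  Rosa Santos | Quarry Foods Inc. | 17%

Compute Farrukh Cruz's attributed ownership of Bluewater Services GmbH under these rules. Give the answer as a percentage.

52.6008%

By spousal attribution (R1), Farrukh Cruz is treated as also owning Rosa Santos's interest in Granite Trust, giving 67% + 33% = 100%.
By spousal attribution (R1), Farrukh Cruz is treated as also owning Rosa Santos's interest in Quarry Foods Inc, giving 69% + 17% = 86%.
Chain via Granite Trust → Cobalt Group plc (R3): 100% × 44% × 33% = 14.52% of Bluewater Services GmbH.
Chain via Quarry Foods Inc. → Fairlane Media Ltd (R3): 86% × 82% × 54% = 38.0808% of Bluewater Services GmbH.
Aggregating (R2): 14.52% + 38.0808% = 52.6008%.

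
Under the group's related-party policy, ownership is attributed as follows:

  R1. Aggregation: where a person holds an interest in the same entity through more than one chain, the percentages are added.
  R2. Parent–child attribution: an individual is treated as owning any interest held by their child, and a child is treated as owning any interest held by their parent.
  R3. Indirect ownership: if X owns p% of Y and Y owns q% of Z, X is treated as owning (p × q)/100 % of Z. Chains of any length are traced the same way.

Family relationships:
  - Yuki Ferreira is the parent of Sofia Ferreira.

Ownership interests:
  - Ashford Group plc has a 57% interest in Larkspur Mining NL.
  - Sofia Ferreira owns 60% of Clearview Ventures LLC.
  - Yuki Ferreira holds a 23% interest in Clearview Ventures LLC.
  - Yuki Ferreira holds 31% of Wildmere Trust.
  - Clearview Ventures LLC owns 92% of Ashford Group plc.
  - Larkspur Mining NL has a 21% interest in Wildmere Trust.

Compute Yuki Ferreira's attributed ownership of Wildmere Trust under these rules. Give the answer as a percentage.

40.140292%

By parent–child attribution (R2), Yuki Ferreira is treated as also owning Sofia Ferreira's interest in Clearview Ventures LLC, giving 23% + 60% = 83%.
Chain via Clearview Ventures LLC → Ashford Group plc → Larkspur Mining NL (R3): 83% × 92% × 57% × 21% = 9.140292% of Wildmere Trust.
Direct interest in Wildmere Trust: 31%.
Aggregating (R1): 9.140292% + 31% = 40.140292%.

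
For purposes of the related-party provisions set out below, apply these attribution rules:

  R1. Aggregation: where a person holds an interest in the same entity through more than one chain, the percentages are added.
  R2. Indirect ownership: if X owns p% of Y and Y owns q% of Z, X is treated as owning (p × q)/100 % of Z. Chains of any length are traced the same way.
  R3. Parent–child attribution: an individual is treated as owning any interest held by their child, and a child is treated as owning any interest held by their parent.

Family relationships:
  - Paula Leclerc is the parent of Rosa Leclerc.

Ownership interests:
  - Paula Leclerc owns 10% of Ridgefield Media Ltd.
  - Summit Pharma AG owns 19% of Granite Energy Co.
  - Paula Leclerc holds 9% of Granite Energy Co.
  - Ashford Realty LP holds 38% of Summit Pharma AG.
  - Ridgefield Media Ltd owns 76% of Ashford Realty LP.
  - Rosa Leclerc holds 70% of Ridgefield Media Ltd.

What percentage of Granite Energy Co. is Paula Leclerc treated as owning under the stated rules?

By parent–child attribution (R3), Paula Leclerc is treated as also owning Rosa Leclerc's interest in Ridgefield Media Ltd, giving 10% + 70% = 80%.
Chain via Ridgefield Media Ltd → Ashford Realty LP → Summit Pharma AG (R2): 80% × 76% × 38% × 19% = 4.38976% of Granite Energy Co.
Direct interest in Granite Energy Co: 9%.
Aggregating (R1): 4.38976% + 9% = 13.38976%.

13.38976%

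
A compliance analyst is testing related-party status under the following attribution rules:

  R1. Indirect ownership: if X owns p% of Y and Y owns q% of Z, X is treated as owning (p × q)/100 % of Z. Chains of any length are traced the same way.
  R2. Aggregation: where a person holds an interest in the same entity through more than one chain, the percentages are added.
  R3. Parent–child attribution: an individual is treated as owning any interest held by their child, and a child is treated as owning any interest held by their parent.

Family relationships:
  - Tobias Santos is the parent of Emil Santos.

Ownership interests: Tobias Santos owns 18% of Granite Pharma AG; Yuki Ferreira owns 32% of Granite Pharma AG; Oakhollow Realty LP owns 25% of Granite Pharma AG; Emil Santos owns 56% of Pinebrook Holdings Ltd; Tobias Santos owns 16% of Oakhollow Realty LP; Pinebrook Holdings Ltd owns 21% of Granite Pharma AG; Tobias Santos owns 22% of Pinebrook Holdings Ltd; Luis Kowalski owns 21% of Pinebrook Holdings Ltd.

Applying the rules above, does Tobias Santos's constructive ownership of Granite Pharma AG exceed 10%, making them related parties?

By parent–child attribution (R3), Tobias Santos is treated as also owning Emil Santos's interest in Pinebrook Holdings Ltd, giving 22% + 56% = 78%.
Chain via Pinebrook Holdings Ltd (R1): 78% × 21% = 16.38% of Granite Pharma AG.
Chain via Oakhollow Realty LP (R1): 16% × 25% = 4% of Granite Pharma AG.
Direct interest in Granite Pharma AG: 18%.
Aggregating (R2): 16.38% + 4% + 18% = 38.38%.
38.38% exceeds the 10% threshold, so Tobias is a related party to Granite Pharma AG.

Yes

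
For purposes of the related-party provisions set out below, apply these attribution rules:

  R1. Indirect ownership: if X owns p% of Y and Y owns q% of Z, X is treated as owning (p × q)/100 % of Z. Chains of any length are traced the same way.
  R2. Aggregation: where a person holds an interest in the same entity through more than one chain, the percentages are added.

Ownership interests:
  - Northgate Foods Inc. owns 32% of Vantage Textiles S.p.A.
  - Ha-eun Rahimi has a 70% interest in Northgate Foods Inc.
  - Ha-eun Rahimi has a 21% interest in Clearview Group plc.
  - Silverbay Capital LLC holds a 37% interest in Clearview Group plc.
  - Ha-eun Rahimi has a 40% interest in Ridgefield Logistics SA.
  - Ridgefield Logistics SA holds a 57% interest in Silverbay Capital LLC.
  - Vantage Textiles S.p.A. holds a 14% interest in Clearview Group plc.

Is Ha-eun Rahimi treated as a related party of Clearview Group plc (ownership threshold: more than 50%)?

Chain via Northgate Foods Inc. → Vantage Textiles S.p.A. (R1): 70% × 32% × 14% = 3.136% of Clearview Group plc.
Chain via Ridgefield Logistics SA → Silverbay Capital LLC (R1): 40% × 57% × 37% = 8.436% of Clearview Group plc.
Direct interest in Clearview Group plc: 21%.
Aggregating (R2): 3.136% + 8.436% + 21% = 32.572%.
32.572% does not exceed the 50% threshold, so Ha-eun is not a related party to Clearview Group plc.

No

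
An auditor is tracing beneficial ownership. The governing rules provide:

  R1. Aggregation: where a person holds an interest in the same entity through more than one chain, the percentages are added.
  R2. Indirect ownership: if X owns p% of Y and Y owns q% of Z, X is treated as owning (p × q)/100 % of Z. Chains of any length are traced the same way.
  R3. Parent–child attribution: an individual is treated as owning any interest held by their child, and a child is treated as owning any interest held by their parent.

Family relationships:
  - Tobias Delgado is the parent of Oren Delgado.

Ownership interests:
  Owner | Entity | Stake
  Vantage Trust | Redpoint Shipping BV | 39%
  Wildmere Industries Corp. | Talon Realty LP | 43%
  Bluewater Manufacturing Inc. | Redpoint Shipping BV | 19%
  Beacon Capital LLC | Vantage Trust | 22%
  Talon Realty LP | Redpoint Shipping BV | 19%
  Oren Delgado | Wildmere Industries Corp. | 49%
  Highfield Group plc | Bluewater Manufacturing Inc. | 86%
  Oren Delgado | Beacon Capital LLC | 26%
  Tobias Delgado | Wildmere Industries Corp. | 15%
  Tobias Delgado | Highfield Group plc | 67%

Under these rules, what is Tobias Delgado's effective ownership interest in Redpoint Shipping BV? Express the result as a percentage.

By parent–child attribution (R3), Tobias Delgado is treated as also owning Oren Delgado's interest in Wildmere Industries Corp, giving 15% + 49% = 64%.
By parent–child attribution (R3), Tobias Delgado is treated as owning Oren Delgado's 26% interest in Beacon Capital LLC.
Chain via Wildmere Industries Corp. → Talon Realty LP (R2): 64% × 43% × 19% = 5.2288% of Redpoint Shipping BV.
Chain via Highfield Group plc → Bluewater Manufacturing Inc. (R2): 67% × 86% × 19% = 10.9478% of Redpoint Shipping BV.
Chain via Beacon Capital LLC → Vantage Trust (R2): 26% × 22% × 39% = 2.2308% of Redpoint Shipping BV.
Aggregating (R1): 5.2288% + 10.9478% + 2.2308% = 18.4074%.

18.4074%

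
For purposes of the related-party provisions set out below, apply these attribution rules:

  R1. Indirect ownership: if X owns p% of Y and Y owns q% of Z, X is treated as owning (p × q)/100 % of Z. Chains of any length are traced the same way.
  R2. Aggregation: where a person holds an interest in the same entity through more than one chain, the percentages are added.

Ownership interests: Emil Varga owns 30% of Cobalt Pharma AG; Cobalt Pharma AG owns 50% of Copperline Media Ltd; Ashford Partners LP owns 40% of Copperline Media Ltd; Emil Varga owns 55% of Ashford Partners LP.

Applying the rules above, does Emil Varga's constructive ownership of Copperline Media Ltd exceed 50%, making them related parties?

No

Chain via Cobalt Pharma AG (R1): 30% × 50% = 15% of Copperline Media Ltd.
Chain via Ashford Partners LP (R1): 55% × 40% = 22% of Copperline Media Ltd.
Aggregating (R2): 15% + 22% = 37%.
37% does not exceed the 50% threshold, so Emil is not a related party to Copperline Media Ltd.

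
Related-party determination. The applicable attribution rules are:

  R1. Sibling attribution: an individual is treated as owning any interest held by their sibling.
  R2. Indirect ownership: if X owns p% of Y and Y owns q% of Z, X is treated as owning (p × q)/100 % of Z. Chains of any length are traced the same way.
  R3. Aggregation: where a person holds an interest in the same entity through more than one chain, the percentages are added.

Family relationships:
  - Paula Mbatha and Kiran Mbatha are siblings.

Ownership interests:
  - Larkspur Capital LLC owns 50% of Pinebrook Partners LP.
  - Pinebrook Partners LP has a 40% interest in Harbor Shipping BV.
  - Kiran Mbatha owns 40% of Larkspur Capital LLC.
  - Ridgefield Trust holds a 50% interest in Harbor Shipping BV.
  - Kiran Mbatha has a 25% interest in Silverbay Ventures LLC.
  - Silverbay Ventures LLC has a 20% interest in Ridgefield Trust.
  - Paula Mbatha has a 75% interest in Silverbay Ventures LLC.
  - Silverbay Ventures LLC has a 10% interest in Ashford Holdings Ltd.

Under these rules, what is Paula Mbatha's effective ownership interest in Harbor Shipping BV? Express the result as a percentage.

18%

By sibling attribution (R1), Paula Mbatha is treated as also owning Kiran Mbatha's interest in Silverbay Ventures LLC, giving 75% + 25% = 100%.
By sibling attribution (R1), Paula Mbatha is treated as owning Kiran Mbatha's 40% interest in Larkspur Capital LLC.
Chain via Silverbay Ventures LLC → Ridgefield Trust (R2): 100% × 20% × 50% = 10% of Harbor Shipping BV.
Chain via Larkspur Capital LLC → Pinebrook Partners LP (R2): 40% × 50% × 40% = 8% of Harbor Shipping BV.
Aggregating (R3): 10% + 8% = 18%.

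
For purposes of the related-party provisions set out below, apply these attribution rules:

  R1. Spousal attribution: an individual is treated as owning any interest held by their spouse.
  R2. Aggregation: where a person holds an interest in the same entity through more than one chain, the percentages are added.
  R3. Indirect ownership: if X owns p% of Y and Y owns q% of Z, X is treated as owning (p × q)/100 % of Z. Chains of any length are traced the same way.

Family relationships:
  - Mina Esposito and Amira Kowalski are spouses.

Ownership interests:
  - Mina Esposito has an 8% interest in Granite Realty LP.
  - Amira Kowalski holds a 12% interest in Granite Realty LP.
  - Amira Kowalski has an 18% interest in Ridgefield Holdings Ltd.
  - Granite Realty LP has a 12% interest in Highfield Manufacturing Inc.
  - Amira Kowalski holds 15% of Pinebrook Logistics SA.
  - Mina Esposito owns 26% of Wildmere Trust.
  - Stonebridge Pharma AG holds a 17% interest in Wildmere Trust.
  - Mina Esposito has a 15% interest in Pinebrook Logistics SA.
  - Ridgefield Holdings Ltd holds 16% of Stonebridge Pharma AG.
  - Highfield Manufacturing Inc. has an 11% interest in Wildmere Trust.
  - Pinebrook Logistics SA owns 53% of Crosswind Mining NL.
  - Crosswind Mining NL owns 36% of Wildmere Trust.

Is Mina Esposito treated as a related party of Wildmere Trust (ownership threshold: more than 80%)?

No

By spousal attribution (R1), Mina Esposito is treated as also owning Amira Kowalski's interest in Pinebrook Logistics SA, giving 15% + 15% = 30%.
By spousal attribution (R1), Mina Esposito is treated as also owning Amira Kowalski's interest in Granite Realty LP, giving 8% + 12% = 20%.
By spousal attribution (R1), Mina Esposito is treated as owning Amira Kowalski's 18% interest in Ridgefield Holdings Ltd.
Chain via Pinebrook Logistics SA → Crosswind Mining NL (R3): 30% × 53% × 36% = 5.724% of Wildmere Trust.
Chain via Granite Realty LP → Highfield Manufacturing Inc. (R3): 20% × 12% × 11% = 0.264% of Wildmere Trust.
Direct interest in Wildmere Trust: 26%.
Chain via Ridgefield Holdings Ltd → Stonebridge Pharma AG (R3): 18% × 16% × 17% = 0.4896% of Wildmere Trust.
Aggregating (R2): 5.724% + 0.264% + 26% + 0.4896% = 32.4776%.
32.4776% does not exceed the 80% threshold, so Mina is not a related party to Wildmere Trust.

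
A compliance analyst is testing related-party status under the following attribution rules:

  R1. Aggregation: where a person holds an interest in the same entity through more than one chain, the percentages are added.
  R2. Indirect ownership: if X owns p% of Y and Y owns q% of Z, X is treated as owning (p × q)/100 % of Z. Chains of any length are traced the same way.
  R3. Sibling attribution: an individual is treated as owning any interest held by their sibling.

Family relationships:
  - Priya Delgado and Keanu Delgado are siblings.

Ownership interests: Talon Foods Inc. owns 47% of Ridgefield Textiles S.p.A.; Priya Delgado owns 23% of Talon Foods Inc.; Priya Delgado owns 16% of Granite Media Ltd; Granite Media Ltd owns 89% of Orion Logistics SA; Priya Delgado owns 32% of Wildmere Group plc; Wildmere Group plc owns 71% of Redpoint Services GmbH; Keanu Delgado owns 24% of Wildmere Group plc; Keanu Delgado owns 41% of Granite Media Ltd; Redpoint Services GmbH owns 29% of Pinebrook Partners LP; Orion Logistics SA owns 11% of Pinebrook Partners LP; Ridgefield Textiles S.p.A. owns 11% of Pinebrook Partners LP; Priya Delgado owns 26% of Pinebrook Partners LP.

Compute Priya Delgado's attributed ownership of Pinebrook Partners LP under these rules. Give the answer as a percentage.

44.2998%

By sibling attribution (R3), Priya Delgado is treated as also owning Keanu Delgado's interest in Granite Media Ltd, giving 16% + 41% = 57%.
By sibling attribution (R3), Priya Delgado is treated as also owning Keanu Delgado's interest in Wildmere Group plc, giving 32% + 24% = 56%.
Chain via Granite Media Ltd → Orion Logistics SA (R2): 57% × 89% × 11% = 5.5803% of Pinebrook Partners LP.
Chain via Talon Foods Inc. → Ridgefield Textiles S.p.A. (R2): 23% × 47% × 11% = 1.1891% of Pinebrook Partners LP.
Chain via Wildmere Group plc → Redpoint Services GmbH (R2): 56% × 71% × 29% = 11.5304% of Pinebrook Partners LP.
Direct interest in Pinebrook Partners LP: 26%.
Aggregating (R1): 5.5803% + 1.1891% + 11.5304% + 26% = 44.2998%.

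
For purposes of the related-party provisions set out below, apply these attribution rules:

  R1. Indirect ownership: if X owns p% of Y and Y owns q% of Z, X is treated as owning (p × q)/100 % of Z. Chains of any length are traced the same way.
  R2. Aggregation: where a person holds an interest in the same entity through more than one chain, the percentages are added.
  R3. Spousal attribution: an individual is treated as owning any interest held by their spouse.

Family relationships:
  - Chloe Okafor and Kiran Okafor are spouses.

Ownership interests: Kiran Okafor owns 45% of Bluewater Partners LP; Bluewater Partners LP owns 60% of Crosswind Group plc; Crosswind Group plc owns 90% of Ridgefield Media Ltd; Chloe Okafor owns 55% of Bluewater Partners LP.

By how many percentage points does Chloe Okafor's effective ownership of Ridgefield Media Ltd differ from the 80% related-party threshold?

By spousal attribution (R3), Chloe Okafor is treated as also owning Kiran Okafor's interest in Bluewater Partners LP, giving 55% + 45% = 100%.
Chain via Bluewater Partners LP → Crosswind Group plc (R1): 100% × 60% × 90% = 54% of Ridgefield Media Ltd.
54% falls short of the 80% threshold by 26 percentage points.

26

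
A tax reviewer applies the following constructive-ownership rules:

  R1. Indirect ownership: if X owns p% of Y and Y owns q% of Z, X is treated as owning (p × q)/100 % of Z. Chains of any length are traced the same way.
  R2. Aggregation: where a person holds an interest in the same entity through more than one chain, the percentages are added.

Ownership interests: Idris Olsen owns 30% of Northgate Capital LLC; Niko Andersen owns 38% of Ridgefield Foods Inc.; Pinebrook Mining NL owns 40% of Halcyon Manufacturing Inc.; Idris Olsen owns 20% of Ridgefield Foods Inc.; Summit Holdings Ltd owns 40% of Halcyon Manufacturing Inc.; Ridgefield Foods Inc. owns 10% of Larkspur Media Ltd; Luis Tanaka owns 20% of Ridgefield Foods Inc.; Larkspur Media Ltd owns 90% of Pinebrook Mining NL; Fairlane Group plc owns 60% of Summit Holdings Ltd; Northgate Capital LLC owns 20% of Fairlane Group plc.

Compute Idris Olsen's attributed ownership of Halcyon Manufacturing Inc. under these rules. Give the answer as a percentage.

2.16%

Chain via Ridgefield Foods Inc. → Larkspur Media Ltd → Pinebrook Mining NL (R1): 20% × 10% × 90% × 40% = 0.72% of Halcyon Manufacturing Inc.
Chain via Northgate Capital LLC → Fairlane Group plc → Summit Holdings Ltd (R1): 30% × 20% × 60% × 40% = 1.44% of Halcyon Manufacturing Inc.
Aggregating (R2): 0.72% + 1.44% = 2.16%.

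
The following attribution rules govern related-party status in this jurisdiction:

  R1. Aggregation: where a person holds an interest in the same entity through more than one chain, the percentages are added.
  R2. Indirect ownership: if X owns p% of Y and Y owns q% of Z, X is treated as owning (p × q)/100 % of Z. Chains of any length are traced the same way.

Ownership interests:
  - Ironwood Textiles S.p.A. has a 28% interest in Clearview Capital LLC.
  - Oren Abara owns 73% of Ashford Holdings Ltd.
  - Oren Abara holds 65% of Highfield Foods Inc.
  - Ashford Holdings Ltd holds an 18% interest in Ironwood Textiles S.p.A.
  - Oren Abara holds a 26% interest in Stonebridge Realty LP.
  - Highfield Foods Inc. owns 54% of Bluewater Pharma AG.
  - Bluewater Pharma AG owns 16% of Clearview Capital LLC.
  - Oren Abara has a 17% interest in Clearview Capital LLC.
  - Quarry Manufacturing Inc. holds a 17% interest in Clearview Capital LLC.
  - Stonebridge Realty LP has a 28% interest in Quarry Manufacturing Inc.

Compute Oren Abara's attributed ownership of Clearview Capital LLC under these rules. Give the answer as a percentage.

27.5328%

Chain via Highfield Foods Inc. → Bluewater Pharma AG (R2): 65% × 54% × 16% = 5.616% of Clearview Capital LLC.
Chain via Ashford Holdings Ltd → Ironwood Textiles S.p.A. (R2): 73% × 18% × 28% = 3.6792% of Clearview Capital LLC.
Chain via Stonebridge Realty LP → Quarry Manufacturing Inc. (R2): 26% × 28% × 17% = 1.2376% of Clearview Capital LLC.
Direct interest in Clearview Capital LLC: 17%.
Aggregating (R1): 5.616% + 3.6792% + 1.2376% + 17% = 27.5328%.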